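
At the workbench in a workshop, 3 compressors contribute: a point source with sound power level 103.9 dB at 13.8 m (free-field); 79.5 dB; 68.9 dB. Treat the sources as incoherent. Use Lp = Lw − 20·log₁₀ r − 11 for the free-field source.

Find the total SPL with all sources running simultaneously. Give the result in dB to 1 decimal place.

Source at 13.8 m: Lp = 103.9 − 20·log₁₀(13.8) − 11 = 70.1 dB.
Sum in the linear (power) domain: Σ 10^(Lᵢ/10) = 10^(70.1/10) + 10^(79.5/10) + 10^(68.9/10) = 1.071e+08.
L_total = 10·log₁₀(1.071e+08) = 80.3 dB.

80.3 dB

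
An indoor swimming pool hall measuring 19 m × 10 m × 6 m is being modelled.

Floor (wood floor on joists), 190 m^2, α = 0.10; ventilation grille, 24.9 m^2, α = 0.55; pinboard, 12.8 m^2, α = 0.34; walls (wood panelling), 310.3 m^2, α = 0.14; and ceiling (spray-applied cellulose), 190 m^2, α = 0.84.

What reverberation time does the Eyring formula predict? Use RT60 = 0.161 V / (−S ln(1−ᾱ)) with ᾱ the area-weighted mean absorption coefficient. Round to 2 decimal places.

0.63 s

Total surface area S = 190 + 24.9 + 12.8 + 310.3 + 190 = 728.0 m^2.
Σ(Sᵢαᵢ) = 190×0.10 + 24.9×0.55 + 12.8×0.34 + 310.3×0.14 + 190×0.84 = 240.089.
ᾱ = 240.089 / 728.0 = 0.3298.
Eyring denominator: −S ln(1−ᾱ) = 291.330.
V = 19 × 10 × 6 = 1140 m³.
T = 0.161·V/[−S·ln(1−ᾱ)] = 0.161·1140/291.330 = 0.63 s.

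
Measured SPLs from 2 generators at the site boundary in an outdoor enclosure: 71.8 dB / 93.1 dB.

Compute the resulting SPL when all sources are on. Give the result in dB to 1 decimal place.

Σ 10^(Lᵢ/10) = 2.057e+09.
L_total = 10·log₁₀(2.057e+09) = 93.1 dB.

93.1 dB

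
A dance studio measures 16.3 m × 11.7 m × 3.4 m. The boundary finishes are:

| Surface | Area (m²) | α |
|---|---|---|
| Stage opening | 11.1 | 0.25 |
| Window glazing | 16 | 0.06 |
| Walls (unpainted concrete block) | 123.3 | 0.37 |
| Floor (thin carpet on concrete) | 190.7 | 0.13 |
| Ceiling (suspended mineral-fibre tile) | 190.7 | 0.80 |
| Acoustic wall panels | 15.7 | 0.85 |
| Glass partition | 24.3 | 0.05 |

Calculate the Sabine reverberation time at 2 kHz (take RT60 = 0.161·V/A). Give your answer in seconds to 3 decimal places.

0.433 sec

Equivalent absorption area: A = 11.1×0.25 + 16×0.06 + 123.3×0.37 + 190.7×0.13 + 190.7×0.80 + 15.7×0.85 + 24.3×0.05 = 241.267 m².
Volume V = 16.3 × 11.7 × 3.4 = 648.414 m³.
RT60 = 0.161 · V / A = 0.161 × 648.414 / 241.267 = 0.433 s.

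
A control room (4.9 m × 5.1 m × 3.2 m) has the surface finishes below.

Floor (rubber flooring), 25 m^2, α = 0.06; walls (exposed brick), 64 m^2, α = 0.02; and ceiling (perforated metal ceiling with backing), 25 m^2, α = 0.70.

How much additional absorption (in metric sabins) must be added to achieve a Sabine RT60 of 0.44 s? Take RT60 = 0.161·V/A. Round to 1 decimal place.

9.0 sabins

Summing Sᵢαᵢ: 1.500 + 1.280 + 17.500 → A₁ = 20.280 sabins.
Target A₂ = 0.161·79.968/0.44 = 29.261 sabins (V = 79.968 m³).
Shortfall: 29.261 − 20.280 = 9.0 sabins.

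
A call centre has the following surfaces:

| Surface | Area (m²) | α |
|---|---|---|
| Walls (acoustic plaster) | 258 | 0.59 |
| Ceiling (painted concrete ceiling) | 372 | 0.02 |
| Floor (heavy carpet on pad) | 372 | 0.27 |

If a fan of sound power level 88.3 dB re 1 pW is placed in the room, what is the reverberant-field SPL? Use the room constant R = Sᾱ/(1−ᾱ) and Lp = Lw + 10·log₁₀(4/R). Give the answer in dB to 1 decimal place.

68.9 dB

A = 260.100 sabins; S = 1002.0 m².
ᾱ = 0.2596, so room constant R = A/(1−ᾱ) = 351.297 m².
Lp = Lw + 10 log₁₀(4/R) = 88.3 -19.44 = 68.9 dB.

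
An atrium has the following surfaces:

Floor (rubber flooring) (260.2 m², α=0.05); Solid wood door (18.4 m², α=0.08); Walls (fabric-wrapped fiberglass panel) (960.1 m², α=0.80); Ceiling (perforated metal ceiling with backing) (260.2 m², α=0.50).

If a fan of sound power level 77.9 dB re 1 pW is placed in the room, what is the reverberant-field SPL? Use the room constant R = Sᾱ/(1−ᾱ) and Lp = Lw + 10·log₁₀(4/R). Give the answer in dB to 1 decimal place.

A = 912.662 sabins; S = 1498.9 m².
ᾱ = 0.6089, so room constant R = A/(1−ᾱ) = 2333.577 m².
Lp = Lw + 10 log₁₀(4/R) = 77.9 -27.66 = 50.2 dB.

50.2 dB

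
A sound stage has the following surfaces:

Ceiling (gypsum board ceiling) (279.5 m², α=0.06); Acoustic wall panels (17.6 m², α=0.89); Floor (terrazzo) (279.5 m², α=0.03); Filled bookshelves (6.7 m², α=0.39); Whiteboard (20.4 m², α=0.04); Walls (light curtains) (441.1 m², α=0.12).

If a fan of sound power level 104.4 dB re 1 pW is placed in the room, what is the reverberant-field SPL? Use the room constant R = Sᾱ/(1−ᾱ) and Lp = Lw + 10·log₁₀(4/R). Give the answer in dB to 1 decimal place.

Σ(Sᵢαᵢ) = 279.5·0.06 + 17.6·0.89 + 279.5·0.03 + 6.7·0.39 + 20.4·0.04 + 441.1·0.12 = 97.180; total area S = 1044.8 m².
ᾱ = 0.0930, so room constant R = A/(1−ᾱ) = 107.144 m².
Lp = 104.4 + 10·log₁₀(4/107.144) = 104.4 + (-14.28) = 90.1 dB.

90.1 dB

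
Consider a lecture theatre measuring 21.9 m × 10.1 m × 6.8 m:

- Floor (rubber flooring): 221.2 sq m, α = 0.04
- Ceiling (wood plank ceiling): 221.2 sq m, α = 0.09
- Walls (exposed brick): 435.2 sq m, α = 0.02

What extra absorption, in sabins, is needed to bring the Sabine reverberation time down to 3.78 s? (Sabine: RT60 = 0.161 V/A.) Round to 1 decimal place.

26.6 sabins

A₁ = Σ Sᵢαᵢ = 221.2·0.04 + 221.2·0.09 + 435.2·0.02 = 37.460 sabins.
Target A₂ = 0.161·1504.092/3.78 = 64.063 sabins (V = 1504.092 m³).
ΔA = A₂ − A₁ = 64.063 − 37.460 = 26.6 sabins.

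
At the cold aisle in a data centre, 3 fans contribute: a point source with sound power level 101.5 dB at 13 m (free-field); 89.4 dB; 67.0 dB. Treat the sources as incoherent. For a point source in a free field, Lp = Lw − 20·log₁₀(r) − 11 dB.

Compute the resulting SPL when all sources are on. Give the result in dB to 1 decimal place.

Source at 13 m: Lp = 101.5 − 20·log₁₀(13) − 11 = 68.2 dB.
Converting to relative power and adding: 10^(68.2/10) + 10^(89.4/10) + 10^(67.0/10) = 8.826e+08.
L_total = 10·log₁₀(8.826e+08) = 89.5 dB.

89.5 dB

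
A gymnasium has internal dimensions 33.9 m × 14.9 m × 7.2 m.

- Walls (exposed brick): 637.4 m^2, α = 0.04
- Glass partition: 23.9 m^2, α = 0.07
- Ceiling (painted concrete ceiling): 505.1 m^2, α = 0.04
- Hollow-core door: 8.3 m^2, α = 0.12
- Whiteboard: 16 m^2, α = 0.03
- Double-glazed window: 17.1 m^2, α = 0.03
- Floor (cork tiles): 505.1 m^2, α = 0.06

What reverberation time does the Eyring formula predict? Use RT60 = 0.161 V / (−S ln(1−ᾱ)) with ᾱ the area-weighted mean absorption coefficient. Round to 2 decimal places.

S = Σ Sᵢ = 1712.9 m^2.
Σ(Sᵢαᵢ) = 637.4·0.04 + 23.9·0.07 + 505.1·0.04 + 8.3·0.12 + 16·0.03 + 17.1·0.03 + 505.1·0.06 = 79.668.
ᾱ = 79.668 / 1712.9 = 0.0465.
Eyring denominator: −S ln(1−ᾱ) = 81.561.
V = 33.9 × 14.9 × 7.2 = 3636.792 m³.
T = 0.161·V/[−S·ln(1−ᾱ)] = 0.161·3636.792/81.561 = 7.18 s.

7.18 seconds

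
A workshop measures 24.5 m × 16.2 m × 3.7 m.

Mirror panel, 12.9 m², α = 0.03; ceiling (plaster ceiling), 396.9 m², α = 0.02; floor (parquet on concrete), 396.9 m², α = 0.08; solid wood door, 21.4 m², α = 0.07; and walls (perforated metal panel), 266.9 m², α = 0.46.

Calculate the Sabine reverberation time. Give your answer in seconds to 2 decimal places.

1.44 seconds

Equivalent absorption area: A = 12.9·0.03 + 396.9·0.02 + 396.9·0.08 + 21.4·0.07 + 266.9·0.46 = 164.349 m².
Room volume: 1468.53 m³.
Sabine: RT60 = 0.161 × 1468.53 / 164.349 = 1.44 s.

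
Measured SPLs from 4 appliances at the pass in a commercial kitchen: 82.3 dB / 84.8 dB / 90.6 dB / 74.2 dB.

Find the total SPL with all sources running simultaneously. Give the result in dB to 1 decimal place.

Converting to relative power and adding: 10^(82.3/10) + 10^(84.8/10) + 10^(90.6/10) + 10^(74.2/10) = 1.646e+09.
Back to dB: 10·log₁₀ Σ = 92.2 dB.

92.2 dB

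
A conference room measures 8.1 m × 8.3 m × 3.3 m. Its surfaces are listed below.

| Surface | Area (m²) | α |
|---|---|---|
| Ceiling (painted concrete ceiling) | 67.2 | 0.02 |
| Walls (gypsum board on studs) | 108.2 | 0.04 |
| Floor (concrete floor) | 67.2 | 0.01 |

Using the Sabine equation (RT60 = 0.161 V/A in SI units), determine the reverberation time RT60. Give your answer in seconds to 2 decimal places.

5.63 s

Equivalent absorption area: A = 67.2·0.02 + 108.2·0.04 + 67.2·0.01 = 6.344 m².
Room volume: 221.859 m³.
RT60 = 0.161 · V / A = 0.161 × 221.859 / 6.344 = 5.63 s.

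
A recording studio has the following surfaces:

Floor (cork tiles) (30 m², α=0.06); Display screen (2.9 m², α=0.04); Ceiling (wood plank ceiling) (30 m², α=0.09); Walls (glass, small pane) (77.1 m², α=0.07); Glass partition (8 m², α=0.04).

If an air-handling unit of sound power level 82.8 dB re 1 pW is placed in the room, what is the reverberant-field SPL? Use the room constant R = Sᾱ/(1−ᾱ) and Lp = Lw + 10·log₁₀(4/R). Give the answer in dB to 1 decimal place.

Σ(Sᵢαᵢ) = 30×0.06 + 2.9×0.04 + 30×0.09 + 77.1×0.07 + 8×0.04 = 10.333; total area S = 148.0 m².
ᾱ = 10.333/148.0 = 0.0698; R = Sᾱ/(1−ᾱ) = 10.333/(1−0.0698) = 11.108 m².
Lp = 82.8 + 10·log₁₀(4/11.108) = 82.8 + (-4.44) = 78.4 dB.

78.4 dB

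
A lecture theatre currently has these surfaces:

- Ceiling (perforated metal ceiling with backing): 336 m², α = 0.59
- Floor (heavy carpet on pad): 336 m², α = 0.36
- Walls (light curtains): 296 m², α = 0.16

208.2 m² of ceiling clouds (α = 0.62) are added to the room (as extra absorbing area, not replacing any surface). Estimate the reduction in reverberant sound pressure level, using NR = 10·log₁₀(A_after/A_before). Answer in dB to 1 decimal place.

Summing Sᵢαᵢ: 198.240 + 120.960 + 47.360 → A_before = 366.560 sabins.
Added absorption = 208.2 × 0.62 = 129.084 sabins.
A_after = 366.560 + 129.084 = 495.644 sabins.
Reduction = 10 log₁₀(A_after/A_before) = 10 log₁₀(1.3521) = 1.3 dB.

1.3 dB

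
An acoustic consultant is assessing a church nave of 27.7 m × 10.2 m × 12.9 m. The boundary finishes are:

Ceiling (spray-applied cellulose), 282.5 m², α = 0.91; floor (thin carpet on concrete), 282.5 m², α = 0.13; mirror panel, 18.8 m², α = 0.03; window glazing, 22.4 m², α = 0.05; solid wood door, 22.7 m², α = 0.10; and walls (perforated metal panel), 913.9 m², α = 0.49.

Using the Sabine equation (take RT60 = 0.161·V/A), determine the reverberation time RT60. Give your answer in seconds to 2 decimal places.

0.79 sec

Summing Sᵢαᵢ: 257.075 + 36.725 + 0.564 + 1.120 + 2.270 + 447.811 → A = 745.565 sabins.
Volume V = 27.7 × 10.2 × 12.9 = 3644.766 m³.
RT60 = 0.161 · V / A = 0.161 × 3644.766 / 745.565 = 0.79 s.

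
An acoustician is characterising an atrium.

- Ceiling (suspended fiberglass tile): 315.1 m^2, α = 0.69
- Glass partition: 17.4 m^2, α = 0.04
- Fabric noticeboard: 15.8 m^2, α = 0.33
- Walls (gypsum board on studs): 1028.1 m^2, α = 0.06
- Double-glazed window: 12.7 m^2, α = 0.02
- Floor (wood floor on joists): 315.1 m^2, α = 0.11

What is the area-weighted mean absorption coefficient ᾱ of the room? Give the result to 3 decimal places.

0.188

S = Σ Sᵢ = 315.1 + 17.4 + 15.8 + 1028.1 + 12.7 + 315.1 = 1704.2 m^2.
Σ(Sᵢαᵢ) = 315.1·0.69 + 17.4·0.04 + 15.8·0.33 + 1028.1·0.06 + 12.7·0.02 + 315.1·0.11 = 319.930.
ᾱ = 319.930 / 1704.2 = 0.188.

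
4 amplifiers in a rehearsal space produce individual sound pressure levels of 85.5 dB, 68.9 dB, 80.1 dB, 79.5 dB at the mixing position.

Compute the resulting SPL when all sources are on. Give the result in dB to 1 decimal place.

87.4 dB

Σ 10^(Lᵢ/10) = 5.54e+08.
Combined level = 10 log₁₀(5.54e+08) = 87.4 dB.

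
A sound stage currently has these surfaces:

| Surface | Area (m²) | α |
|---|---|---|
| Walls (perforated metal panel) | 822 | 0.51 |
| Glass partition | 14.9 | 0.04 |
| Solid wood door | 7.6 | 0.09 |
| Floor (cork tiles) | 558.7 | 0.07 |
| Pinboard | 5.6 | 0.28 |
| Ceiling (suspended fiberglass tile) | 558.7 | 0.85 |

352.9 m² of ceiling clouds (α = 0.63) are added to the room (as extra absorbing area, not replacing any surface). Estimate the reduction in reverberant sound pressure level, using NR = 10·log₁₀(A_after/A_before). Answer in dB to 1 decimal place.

Total absorption A_before = 822×0.51 + 14.9×0.04 + 7.6×0.09 + 558.7×0.07 + 5.6×0.28 + 558.7×0.85
  = 419.220 + 0.596 + 0.684 + 39.109 + 1.568 + 474.895 = 936.072 m² sabins.
Added absorption = 352.9 × 0.63 = 222.327 sabins.
New total A_after = 1158.399 sabins.
NR = 10·log₁₀(1158.399/936.072) = 0.9 dB.

0.9 dB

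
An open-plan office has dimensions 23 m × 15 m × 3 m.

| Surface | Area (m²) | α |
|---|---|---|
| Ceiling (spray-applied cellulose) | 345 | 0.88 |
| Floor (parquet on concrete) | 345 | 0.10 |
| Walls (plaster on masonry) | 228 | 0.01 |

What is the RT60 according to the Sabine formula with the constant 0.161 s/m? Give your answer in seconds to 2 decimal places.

0.49 seconds

A = Σ Sᵢαᵢ = 345·0.88 + 345·0.10 + 228·0.01 = 340.380 sabins.
Room volume: 1035 m³.
T = 0.161 V/A = 0.161·1035/340.380 = 0.49 s.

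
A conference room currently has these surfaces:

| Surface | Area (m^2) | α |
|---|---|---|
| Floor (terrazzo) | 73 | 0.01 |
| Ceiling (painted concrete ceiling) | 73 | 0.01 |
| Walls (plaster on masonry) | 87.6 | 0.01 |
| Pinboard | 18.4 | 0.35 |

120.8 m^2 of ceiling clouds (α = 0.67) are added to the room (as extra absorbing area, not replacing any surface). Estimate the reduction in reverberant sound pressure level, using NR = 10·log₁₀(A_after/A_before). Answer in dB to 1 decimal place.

10.1 dB

Equivalent absorption area: A_before = 73·0.01 + 73·0.01 + 87.6·0.01 + 18.4·0.35 = 8.776 m^2.
Treatment contributes 120.8·0.67 = 80.936 sabins.
A_after = 8.776 + 80.936 = 89.712 sabins.
Reduction = 10 log₁₀(A_after/A_before) = 10 log₁₀(10.2224) = 10.1 dB.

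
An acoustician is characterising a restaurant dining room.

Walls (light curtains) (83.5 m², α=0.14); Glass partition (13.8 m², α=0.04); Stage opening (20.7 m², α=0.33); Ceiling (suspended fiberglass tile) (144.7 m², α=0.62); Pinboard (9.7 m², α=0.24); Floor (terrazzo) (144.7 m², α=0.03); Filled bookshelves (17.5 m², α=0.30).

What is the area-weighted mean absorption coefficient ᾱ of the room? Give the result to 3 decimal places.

S = Σ Sᵢ = 83.5 + 13.8 + 20.7 + 144.7 + 9.7 + 144.7 + 17.5 = 434.6 m².
Σ(Sᵢαᵢ) = 83.5·0.14 + 13.8·0.04 + 20.7·0.33 + 144.7·0.62 + 9.7·0.24 + 144.7·0.03 + 17.5·0.30 = 120.706.
ᾱ = 120.706 / 434.6 = 0.278.

0.278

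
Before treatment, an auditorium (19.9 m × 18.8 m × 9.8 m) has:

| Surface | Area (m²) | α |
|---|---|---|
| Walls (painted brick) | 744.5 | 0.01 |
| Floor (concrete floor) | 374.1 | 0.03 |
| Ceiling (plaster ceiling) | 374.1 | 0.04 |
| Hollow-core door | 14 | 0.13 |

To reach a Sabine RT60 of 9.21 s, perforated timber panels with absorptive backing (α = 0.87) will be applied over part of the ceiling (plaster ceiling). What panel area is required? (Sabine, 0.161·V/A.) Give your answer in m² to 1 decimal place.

34.5

Summing Sᵢαᵢ: 7.445 + 11.223 + 14.964 + 1.820 → A₁ = 35.452 sabins.
Required A₂ = 0.161·3666.376/9.21 = 64.092 sabins.
Absorption to add: 64.092 − 35.452 = 28.640 sabins.
Each m² of panel replacing the ceiling (plaster ceiling) adds (0.87 − 0.04) = 0.83 sabins.
Area = ΔA/Δα = 28.640/0.83 = 34.5 m².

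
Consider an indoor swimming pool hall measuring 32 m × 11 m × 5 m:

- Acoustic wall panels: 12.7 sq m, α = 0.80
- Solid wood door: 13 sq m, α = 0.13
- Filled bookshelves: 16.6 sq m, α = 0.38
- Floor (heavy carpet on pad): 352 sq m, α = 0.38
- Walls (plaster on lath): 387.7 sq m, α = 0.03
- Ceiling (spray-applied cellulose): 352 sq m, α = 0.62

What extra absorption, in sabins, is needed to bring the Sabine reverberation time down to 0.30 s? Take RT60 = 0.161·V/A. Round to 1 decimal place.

562.7 sabins

Summing Sᵢαᵢ: 10.160 + 1.690 + 6.308 + 133.760 + 11.631 + 218.240 → A₁ = 381.789 sabins.
Target A₂ = 0.161·1760/0.30 = 944.533 sabins (V = 1760 m³).
Shortfall: 944.533 − 381.789 = 562.7 sabins.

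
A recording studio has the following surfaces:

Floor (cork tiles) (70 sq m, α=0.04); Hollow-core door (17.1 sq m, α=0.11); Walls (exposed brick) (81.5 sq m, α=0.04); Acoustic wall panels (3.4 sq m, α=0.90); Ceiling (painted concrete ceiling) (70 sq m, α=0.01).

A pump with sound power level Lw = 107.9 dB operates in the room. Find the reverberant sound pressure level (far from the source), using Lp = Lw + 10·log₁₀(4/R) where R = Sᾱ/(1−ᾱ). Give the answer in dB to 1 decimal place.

Σ(Sᵢαᵢ) = 70×0.04 + 17.1×0.11 + 81.5×0.04 + 3.4×0.90 + 70×0.01 = 11.701; total area S = 242.0 sq m.
ᾱ = 0.0484, so room constant R = A/(1−ᾱ) = 12.296 sq m.
Lp = Lw + 10 log₁₀(4/R) = 107.9 -4.88 = 103.0 dB.

103.0 dB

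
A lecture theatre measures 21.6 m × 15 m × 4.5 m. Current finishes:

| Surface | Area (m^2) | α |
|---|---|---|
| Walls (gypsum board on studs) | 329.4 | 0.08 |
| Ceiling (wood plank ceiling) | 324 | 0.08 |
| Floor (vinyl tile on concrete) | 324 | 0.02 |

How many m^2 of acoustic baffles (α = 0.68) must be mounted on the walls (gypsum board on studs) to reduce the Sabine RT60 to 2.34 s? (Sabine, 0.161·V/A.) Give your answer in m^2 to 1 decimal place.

69.3

Total absorption A₁ = 329.4*0.08 + 324*0.08 + 324*0.02
  = 26.352 + 25.920 + 6.480 = 58.752 m^2 sabins.
Required A₂ = 0.161·1458/2.34 = 100.315 sabins.
Absorption to add: 100.315 − 58.752 = 41.563 sabins.
Net gain per m^2: Δα = 0.68 − 0.08 = 0.60.
Area = ΔA/Δα = 41.563/0.60 = 69.3 m^2.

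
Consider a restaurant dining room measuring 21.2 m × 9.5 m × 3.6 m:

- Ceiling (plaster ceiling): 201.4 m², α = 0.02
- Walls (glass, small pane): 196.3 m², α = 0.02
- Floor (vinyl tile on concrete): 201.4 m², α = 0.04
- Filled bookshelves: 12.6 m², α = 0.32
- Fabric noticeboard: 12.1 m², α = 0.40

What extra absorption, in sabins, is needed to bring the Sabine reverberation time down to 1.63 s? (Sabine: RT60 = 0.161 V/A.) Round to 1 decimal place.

46.7 sabins

Equivalent absorption area: A₁ = 201.4·0.02 + 196.3·0.02 + 201.4·0.04 + 12.6·0.32 + 12.1·0.40 = 24.882 m².
For T = 1.63 s, need A₂ = 0.161·V/T = 0.161·725.04/1.63 = 71.614 sabins.
Shortfall: 71.614 − 24.882 = 46.7 sabins.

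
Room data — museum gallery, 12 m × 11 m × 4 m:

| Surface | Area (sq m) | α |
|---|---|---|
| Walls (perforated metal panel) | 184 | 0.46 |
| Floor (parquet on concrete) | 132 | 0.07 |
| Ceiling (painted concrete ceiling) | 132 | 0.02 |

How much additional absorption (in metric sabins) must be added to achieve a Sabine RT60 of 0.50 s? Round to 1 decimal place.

Summing Sᵢαᵢ: 84.640 + 9.240 + 2.640 → A₁ = 96.520 sabins.
For T = 0.50 s, need A₂ = 0.161·V/T = 0.161·528/0.50 = 170.016 sabins.
Shortfall: 170.016 − 96.520 = 73.5 sabins.

73.5 sabins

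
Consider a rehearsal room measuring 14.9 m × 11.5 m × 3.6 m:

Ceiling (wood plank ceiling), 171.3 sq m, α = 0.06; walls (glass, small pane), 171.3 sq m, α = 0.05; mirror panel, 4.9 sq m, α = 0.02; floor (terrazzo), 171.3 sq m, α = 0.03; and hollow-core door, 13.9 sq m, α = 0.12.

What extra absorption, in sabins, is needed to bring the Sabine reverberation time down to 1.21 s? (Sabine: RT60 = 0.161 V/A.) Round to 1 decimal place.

56.3 sabins

Equivalent absorption area: A₁ = 171.3×0.06 + 171.3×0.05 + 4.9×0.02 + 171.3×0.03 + 13.9×0.12 = 25.748 sq m.
Target A₂ = 0.161·616.86/1.21 = 82.078 sabins (V = 616.86 m³).
ΔA = A₂ − A₁ = 82.078 − 25.748 = 56.3 sabins.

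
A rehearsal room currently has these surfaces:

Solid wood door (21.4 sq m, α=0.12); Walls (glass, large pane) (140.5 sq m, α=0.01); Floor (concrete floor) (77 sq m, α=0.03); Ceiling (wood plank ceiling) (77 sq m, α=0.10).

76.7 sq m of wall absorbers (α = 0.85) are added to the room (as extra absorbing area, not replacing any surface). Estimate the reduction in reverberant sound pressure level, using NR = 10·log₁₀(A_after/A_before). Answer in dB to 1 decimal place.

Total absorption A_before = 21.4*0.12 + 140.5*0.01 + 77*0.03 + 77*0.10
  = 2.568 + 1.405 + 2.310 + 7.700 = 13.983 sq m sabins.
Added absorption = 76.7 × 0.85 = 65.195 sabins.
New total A_after = 79.178 sabins.
NR = 10·log₁₀(79.178/13.983) = 7.5 dB.

7.5 dB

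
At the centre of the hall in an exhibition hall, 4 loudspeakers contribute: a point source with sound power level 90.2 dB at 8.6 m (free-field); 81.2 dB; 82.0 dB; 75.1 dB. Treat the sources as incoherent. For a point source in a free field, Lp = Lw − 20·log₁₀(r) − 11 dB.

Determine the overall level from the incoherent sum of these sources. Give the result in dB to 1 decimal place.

Source at 8.6 m: Lp = 90.2 − 20·log₁₀(8.6) − 11 = 60.5 dB.
Converting to relative power and adding: 10^(60.5/10) + 10^(81.2/10) + 10^(82.0/10) + 10^(75.1/10) = 3.238e+08.
Back to dB: 10·log₁₀ Σ = 85.1 dB.

85.1 dB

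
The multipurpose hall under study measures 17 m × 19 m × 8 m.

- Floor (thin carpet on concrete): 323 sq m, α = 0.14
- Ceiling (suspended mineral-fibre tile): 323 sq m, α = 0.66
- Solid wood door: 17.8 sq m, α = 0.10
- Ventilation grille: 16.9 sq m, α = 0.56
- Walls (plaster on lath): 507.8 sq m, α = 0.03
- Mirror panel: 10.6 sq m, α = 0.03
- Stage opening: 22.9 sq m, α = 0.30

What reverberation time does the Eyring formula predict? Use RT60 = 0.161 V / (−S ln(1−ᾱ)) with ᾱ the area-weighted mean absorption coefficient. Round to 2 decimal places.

S = Σ Sᵢ = 1222.0 sq m.
Absorption A = 323·0.14 + 323·0.66 + 17.8·0.10 + 16.9·0.56 + 507.8·0.03 + 10.6·0.03 + 22.9·0.30 = 292.066 sabins.
Mean coefficient ᾱ = A/S = 0.2390.
−S·ln(1−ᾱ) = −1222.0 × ln(1 − 0.2390) = 333.755.
V = 17 × 19 × 8 = 2584 m³.
RT60 = 0.161 × 2584 / 333.755 = 1.25 s.

1.25 seconds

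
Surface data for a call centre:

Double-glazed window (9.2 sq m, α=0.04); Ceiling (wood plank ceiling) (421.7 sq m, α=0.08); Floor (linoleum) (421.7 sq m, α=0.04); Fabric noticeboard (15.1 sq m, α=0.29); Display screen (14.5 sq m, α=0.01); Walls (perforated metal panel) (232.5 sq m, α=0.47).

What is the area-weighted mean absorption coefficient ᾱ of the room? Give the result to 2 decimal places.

Total surface area S = 1114.7 sq m.
A = 9.2·0.04 + 421.7·0.08 + 421.7·0.04 + 15.1·0.29 + 14.5·0.01 + 232.5·0.47 = 164.771 sabins.
ᾱ = 164.771 / 1114.7 = 0.15.

0.15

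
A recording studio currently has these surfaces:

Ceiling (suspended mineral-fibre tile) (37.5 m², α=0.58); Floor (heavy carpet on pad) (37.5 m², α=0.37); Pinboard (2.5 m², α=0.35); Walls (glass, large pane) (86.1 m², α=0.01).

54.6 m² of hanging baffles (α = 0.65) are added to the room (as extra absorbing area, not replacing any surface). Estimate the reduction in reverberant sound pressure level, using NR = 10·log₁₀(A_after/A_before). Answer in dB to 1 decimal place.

2.9 dB

A_before = Σ Sᵢαᵢ = 37.5*0.58 + 37.5*0.37 + 2.5*0.35 + 86.1*0.01 = 37.361 sabins.
Treatment contributes 54.6·0.65 = 35.490 sabins.
A_after = 37.361 + 35.490 = 72.851 sabins.
Reduction = 10 log₁₀(A_after/A_before) = 10 log₁₀(1.9499) = 2.9 dB.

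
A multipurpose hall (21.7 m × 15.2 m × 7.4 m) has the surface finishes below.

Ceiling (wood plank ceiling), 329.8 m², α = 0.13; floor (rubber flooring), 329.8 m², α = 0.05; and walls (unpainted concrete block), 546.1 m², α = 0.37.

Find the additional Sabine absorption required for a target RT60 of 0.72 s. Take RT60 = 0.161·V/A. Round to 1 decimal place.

Summing Sᵢαᵢ: 42.874 + 16.490 + 202.057 → A₁ = 261.421 sabins.
For T = 0.72 s, need A₂ = 0.161·V/T = 0.161·2440.816/0.72 = 545.794 sabins.
Shortfall: 545.794 − 261.421 = 284.4 sabins.

284.4 sabins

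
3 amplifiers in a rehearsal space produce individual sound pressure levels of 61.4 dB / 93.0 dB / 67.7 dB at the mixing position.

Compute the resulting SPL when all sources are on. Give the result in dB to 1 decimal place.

93.0 dB

Sum in the linear (power) domain: Σ 10^(Lᵢ/10) = 10^(61.4/10) + 10^(93.0/10) + 10^(67.7/10) = 2.003e+09.
Combined level = 10 log₁₀(2.003e+09) = 93.0 dB.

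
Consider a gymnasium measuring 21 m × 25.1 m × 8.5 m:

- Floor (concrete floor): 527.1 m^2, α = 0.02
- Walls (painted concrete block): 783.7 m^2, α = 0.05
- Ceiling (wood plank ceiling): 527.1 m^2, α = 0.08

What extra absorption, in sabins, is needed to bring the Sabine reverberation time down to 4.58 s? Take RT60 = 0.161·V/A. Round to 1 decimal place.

Total absorption A₁ = 527.1×0.02 + 783.7×0.05 + 527.1×0.08
  = 10.542 + 39.185 + 42.168 = 91.895 m^2 sabins.
Target A₂ = 0.161·4480.35/4.58 = 157.497 sabins (V = 4480.35 m³).
Shortfall: 157.497 − 91.895 = 65.6 sabins.

65.6 sabins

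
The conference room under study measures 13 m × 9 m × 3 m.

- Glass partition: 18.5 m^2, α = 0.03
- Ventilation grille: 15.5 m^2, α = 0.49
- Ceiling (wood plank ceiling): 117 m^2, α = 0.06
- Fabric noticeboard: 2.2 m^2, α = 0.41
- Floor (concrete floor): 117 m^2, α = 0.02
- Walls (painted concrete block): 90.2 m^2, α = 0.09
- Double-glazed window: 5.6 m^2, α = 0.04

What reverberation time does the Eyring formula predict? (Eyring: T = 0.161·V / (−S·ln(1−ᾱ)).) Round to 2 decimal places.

S = Σ Sᵢ = 366.0 m^2.
Absorption A = 18.5×0.03 + 15.5×0.49 + 117×0.06 + 2.2×0.41 + 117×0.02 + 90.2×0.09 + 5.6×0.04 = 26.754 sabins.
ᾱ = 26.754 / 366.0 = 0.0731.
Eyring denominator: −S ln(1−ᾱ) = 27.783.
V = 13 × 9 × 3 = 351 m³.
RT60 = 0.161 × 351 / 27.783 = 2.03 s.

2.03 s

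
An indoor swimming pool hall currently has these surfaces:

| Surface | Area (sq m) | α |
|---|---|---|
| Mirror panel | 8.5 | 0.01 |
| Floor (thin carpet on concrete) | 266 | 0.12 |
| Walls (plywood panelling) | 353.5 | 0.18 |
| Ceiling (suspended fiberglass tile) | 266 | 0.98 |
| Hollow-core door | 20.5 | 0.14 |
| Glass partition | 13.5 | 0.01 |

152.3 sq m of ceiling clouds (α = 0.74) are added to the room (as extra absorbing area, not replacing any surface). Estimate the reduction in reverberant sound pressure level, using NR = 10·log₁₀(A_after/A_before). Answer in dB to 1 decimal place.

Summing Sᵢαᵢ: 0.085 + 31.920 + 63.630 + 260.680 + 2.870 + 0.135 → A_before = 359.320 sabins.
Added absorption = 152.3 × 0.74 = 112.702 sabins.
A_after = 359.320 + 112.702 = 472.022 sabins.
NR = 10·log₁₀(472.022/359.320) = 1.2 dB.

1.2 dB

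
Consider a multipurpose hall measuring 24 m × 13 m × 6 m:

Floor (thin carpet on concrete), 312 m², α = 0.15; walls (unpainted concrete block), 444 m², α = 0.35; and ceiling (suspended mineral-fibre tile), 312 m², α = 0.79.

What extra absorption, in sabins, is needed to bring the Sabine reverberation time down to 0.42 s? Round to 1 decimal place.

Equivalent absorption area: A₁ = 312·0.15 + 444·0.35 + 312·0.79 = 448.680 m².
Target A₂ = 0.161·1872/0.42 = 717.600 sabins (V = 1872 m³).
Additional absorption ΔA = 717.600 − 448.680 = 268.9 sabins.

268.9 sabins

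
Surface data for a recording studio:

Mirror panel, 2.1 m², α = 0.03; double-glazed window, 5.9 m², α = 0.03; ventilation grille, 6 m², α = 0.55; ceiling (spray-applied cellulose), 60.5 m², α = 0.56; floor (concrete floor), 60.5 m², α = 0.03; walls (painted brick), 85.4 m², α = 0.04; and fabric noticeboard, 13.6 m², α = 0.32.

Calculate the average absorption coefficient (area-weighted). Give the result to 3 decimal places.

S = Σ Sᵢ = 2.1 + 5.9 + 6 + 60.5 + 60.5 + 85.4 + 13.6 = 234.0 m².
Weighted sum Σ Sα = 47.003.
ᾱ = A/S = 0.201.

0.201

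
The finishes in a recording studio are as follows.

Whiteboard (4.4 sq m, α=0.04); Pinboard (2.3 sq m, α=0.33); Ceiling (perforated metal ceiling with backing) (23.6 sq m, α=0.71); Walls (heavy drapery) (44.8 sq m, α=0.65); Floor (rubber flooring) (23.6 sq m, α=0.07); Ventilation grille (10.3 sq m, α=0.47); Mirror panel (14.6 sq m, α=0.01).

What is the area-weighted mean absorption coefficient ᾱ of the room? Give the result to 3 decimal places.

0.432

Total surface area S = 123.6 sq m.
A = 4.4*0.04 + 2.3*0.33 + 23.6*0.71 + 44.8*0.65 + 23.6*0.07 + 10.3*0.47 + 14.6*0.01 = 53.450 sabins.
ᾱ = A/S = 0.432.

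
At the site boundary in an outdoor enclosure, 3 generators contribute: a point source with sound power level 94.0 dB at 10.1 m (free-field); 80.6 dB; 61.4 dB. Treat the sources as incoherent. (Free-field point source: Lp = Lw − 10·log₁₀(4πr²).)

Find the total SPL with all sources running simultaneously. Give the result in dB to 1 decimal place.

Source at 10.1 m: Lp = 94.0 − 10·log₁₀(4π·10.1²) = 94.0 − 10·log₁₀(1281.895) = 62.9 dB.
Sum in the linear (power) domain: Σ 10^(Lᵢ/10) = 10^(62.9/10) + 10^(80.6/10) + 10^(61.4/10) = 1.181e+08.
L_total = 10·log₁₀(1.181e+08) = 80.7 dB.

80.7 dB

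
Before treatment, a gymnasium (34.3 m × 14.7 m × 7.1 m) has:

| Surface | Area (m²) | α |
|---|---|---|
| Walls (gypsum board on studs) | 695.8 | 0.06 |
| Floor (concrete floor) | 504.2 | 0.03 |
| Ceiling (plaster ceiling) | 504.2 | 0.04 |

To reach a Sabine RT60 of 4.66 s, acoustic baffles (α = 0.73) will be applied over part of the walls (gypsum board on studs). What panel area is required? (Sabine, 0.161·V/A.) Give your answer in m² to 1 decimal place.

69.6

Equivalent absorption area: A₁ = 695.8·0.06 + 504.2·0.03 + 504.2·0.04 = 77.042 m².
Required A₂ = 0.161·3579.891/4.66 = 123.683 sabins.
ΔA needed = 123.683 − 77.042 = 46.641 sabins.
Each m² of panel replacing the walls (gypsum board on studs) adds (0.73 − 0.06) = 0.67 sabins.
Panel area = 46.641 / 0.67 = 69.6 m².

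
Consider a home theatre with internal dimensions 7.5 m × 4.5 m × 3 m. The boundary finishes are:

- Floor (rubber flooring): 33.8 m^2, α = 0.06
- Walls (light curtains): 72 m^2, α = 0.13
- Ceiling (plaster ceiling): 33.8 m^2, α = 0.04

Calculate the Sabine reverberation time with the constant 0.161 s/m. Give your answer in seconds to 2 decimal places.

1.28 seconds

Total absorption A = 33.8·0.06 + 72·0.13 + 33.8·0.04
  = 2.028 + 9.360 + 1.352 = 12.740 m^2 sabins.
Room volume: 101.25 m³.
RT60 = 0.161 · V / A = 0.161 × 101.25 / 12.740 = 1.28 s.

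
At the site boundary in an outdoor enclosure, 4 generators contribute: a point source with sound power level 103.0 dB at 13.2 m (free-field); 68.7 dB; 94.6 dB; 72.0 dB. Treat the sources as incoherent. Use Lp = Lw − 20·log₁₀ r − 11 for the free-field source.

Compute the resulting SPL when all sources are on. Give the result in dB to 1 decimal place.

Source at 13.2 m: Lp = 103.0 − 20·log₁₀(13.2) − 11 = 69.6 dB.
Sum in the linear (power) domain: Σ 10^(Lᵢ/10) = 10^(69.6/10) + 10^(68.7/10) + 10^(94.6/10) + 10^(72.0/10) = 2.916e+09.
Combined level = 10 log₁₀(2.916e+09) = 94.6 dB.

94.6 dB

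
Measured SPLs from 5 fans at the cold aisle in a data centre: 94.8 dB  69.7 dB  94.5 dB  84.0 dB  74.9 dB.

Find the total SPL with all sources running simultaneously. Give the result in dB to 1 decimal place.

97.9 dB

Sum in the linear (power) domain: Σ 10^(Lᵢ/10) = 10^(94.8/10) + 10^(69.7/10) + 10^(94.5/10) + 10^(84.0/10) + 10^(74.9/10) = 6.13e+09.
L_total = 10·log₁₀(6.13e+09) = 97.9 dB.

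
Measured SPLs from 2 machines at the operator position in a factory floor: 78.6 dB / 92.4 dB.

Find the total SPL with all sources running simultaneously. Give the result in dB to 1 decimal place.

92.6 dB

Σ 10^(Lᵢ/10) = 1.81e+09.
Back to dB: 10·log₁₀ Σ = 92.6 dB.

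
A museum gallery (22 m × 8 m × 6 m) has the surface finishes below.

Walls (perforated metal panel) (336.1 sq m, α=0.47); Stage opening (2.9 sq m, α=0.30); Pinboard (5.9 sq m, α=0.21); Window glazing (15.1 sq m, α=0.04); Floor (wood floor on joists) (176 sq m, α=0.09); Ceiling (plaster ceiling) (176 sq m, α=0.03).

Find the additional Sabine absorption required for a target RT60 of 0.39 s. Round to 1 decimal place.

Equivalent absorption area: A₁ = 336.1×0.47 + 2.9×0.30 + 5.9×0.21 + 15.1×0.04 + 176×0.09 + 176×0.03 = 181.800 sq m.
V = 1056 m³. Required absorption A₂ = 0.161 × 1056 / 0.39 = 435.938 sabins.
Shortfall: 435.938 − 181.800 = 254.1 sabins.

254.1 sabins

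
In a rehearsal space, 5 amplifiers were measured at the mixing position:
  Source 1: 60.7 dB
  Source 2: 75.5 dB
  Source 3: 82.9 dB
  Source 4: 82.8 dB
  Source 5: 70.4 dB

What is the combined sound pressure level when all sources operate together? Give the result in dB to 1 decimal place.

Converting to relative power and adding: 10^(60.7/10) + 10^(75.5/10) + 10^(82.9/10) + 10^(82.8/10) + 10^(70.4/10) = 4.332e+08.
Back to dB: 10·log₁₀ Σ = 86.4 dB.

86.4 dB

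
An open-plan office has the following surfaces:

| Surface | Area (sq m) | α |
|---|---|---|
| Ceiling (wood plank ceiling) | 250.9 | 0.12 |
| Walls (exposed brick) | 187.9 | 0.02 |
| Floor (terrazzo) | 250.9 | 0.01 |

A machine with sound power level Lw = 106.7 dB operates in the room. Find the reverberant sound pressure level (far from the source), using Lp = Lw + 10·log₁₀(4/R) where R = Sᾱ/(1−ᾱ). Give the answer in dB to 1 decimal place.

Σ(Sᵢαᵢ) = 250.9×0.12 + 187.9×0.02 + 250.9×0.01 = 36.375; total area S = 689.7 sq m.
ᾱ = 0.0527, so room constant R = A/(1−ᾱ) = 38.399 sq m.
Lp = Lw + 10 log₁₀(4/R) = 106.7 -9.82 = 96.9 dB.

96.9 dB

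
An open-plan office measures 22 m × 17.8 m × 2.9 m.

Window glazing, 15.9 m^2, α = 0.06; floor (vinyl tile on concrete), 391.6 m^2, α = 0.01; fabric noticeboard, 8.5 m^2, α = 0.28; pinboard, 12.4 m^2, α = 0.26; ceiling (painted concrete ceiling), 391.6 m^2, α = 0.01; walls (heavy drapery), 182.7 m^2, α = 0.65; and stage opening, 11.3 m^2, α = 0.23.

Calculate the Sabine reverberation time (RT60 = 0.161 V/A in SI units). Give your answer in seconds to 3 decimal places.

1.347 s

A = Σ Sᵢαᵢ = 15.9×0.06 + 391.6×0.01 + 8.5×0.28 + 12.4×0.26 + 391.6×0.01 + 182.7×0.65 + 11.3×0.23 = 135.744 sabins.
Volume V = 22 × 17.8 × 2.9 = 1135.64 m³.
T = 0.161 V/A = 0.161·1135.64/135.744 = 1.347 s.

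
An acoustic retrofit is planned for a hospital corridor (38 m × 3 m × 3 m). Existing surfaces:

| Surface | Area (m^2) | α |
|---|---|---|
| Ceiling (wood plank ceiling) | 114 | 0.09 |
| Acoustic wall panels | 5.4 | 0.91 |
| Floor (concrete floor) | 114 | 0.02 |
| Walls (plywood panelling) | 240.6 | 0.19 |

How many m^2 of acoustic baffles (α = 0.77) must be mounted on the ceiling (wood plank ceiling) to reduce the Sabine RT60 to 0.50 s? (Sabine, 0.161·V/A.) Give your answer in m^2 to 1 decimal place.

Summing Sᵢαᵢ: 10.260 + 4.914 + 2.280 + 45.714 → A₁ = 63.168 sabins.
Required A₂ = 0.161·342/0.50 = 110.124 sabins.
Absorption to add: 110.124 − 63.168 = 46.956 sabins.
Each m^2 of panel replacing the ceiling (wood plank ceiling) adds (0.77 − 0.09) = 0.68 sabins.
Panel area = 46.956 / 0.68 = 69.1 m^2.

69.1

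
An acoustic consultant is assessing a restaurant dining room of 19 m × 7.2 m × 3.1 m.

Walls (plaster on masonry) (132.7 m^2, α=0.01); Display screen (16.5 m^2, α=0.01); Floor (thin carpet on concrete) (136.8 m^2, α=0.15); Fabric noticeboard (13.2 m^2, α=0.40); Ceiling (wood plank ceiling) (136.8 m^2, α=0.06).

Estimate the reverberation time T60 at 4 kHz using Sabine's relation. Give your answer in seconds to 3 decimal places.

Total absorption A = 132.7*0.01 + 16.5*0.01 + 136.8*0.15 + 13.2*0.40 + 136.8*0.06
  = 1.327 + 0.165 + 20.520 + 5.280 + 8.208 = 35.500 m^2 sabins.
Room volume: 424.08 m³.
T = 0.161 V/A = 0.161·424.08/35.500 = 1.923 s.

1.923 sec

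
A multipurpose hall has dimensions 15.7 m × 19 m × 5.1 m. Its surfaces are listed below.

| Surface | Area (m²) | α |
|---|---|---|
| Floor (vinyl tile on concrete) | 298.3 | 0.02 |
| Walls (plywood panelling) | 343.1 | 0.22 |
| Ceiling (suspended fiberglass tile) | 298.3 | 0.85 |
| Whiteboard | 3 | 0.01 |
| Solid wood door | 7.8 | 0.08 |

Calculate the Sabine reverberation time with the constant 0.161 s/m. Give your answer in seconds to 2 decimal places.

0.73 s

Equivalent absorption area: A = 298.3·0.02 + 343.1·0.22 + 298.3·0.85 + 3·0.01 + 7.8·0.08 = 335.657 m².
V = 15.7·19·5.1 = 1521.33 m³.
RT60 = 0.161 · V / A = 0.161 × 1521.33 / 335.657 = 0.73 s.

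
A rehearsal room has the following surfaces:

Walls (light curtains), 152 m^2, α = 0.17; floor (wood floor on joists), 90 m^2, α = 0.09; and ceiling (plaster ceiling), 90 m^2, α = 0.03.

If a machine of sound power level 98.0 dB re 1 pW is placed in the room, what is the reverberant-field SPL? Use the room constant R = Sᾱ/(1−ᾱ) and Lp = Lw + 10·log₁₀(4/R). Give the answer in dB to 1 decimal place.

87.9 dB

Σ(Sᵢαᵢ) = 152×0.17 + 90×0.09 + 90×0.03 = 36.640; total area S = 332.0 m^2.
ᾱ = 36.640/332.0 = 0.1104; R = Sᾱ/(1−ᾱ) = 36.640/(1−0.1104) = 41.187 m^2.
Lp = Lw + 10 log₁₀(4/R) = 98.0 -10.13 = 87.9 dB.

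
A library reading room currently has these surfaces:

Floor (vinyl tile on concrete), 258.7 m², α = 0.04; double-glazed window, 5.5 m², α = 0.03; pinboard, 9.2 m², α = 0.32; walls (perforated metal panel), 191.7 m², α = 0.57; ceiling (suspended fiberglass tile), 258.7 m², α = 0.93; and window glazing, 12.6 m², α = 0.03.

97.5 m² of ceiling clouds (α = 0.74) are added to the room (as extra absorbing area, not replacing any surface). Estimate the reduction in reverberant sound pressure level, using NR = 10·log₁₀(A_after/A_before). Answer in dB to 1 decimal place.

0.8 dB

Total absorption A_before = 258.7·0.04 + 5.5·0.03 + 9.2·0.32 + 191.7·0.57 + 258.7·0.93 + 12.6·0.03
  = 10.348 + 0.165 + 2.944 + 109.269 + 240.591 + 0.378 = 363.695 m² sabins.
Added absorption = 97.5 × 0.74 = 72.150 sabins.
New total A_after = 435.845 sabins.
Reduction = 10 log₁₀(A_after/A_before) = 10 log₁₀(1.1984) = 0.8 dB.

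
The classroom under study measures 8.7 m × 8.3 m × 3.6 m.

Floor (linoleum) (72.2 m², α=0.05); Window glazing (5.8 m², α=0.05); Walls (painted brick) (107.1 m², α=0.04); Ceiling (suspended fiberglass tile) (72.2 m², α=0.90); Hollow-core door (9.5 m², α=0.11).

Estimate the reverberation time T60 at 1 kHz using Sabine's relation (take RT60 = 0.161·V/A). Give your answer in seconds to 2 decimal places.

Summing Sᵢαᵢ: 3.610 + 0.290 + 4.284 + 64.980 + 1.045 → A = 74.209 sabins.
Room volume: 259.956 m³.
T = 0.161 V/A = 0.161·259.956/74.209 = 0.56 s.

0.56 s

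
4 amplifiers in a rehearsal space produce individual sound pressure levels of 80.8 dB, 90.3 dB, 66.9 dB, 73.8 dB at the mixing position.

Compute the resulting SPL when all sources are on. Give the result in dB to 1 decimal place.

90.9 dB

Sum in the linear (power) domain: Σ 10^(Lᵢ/10) = 10^(80.8/10) + 10^(90.3/10) + 10^(66.9/10) + 10^(73.8/10) = 1.221e+09.
Back to dB: 10·log₁₀ Σ = 90.9 dB.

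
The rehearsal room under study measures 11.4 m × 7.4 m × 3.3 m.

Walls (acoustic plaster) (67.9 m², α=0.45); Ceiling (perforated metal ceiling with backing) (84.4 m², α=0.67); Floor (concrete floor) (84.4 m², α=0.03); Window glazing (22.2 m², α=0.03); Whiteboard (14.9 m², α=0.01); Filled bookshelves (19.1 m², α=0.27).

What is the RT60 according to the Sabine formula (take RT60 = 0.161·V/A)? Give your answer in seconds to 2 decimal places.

0.47 sec

Total absorption A = 67.9×0.45 + 84.4×0.67 + 84.4×0.03 + 22.2×0.03 + 14.9×0.01 + 19.1×0.27
  = 30.555 + 56.548 + 2.532 + 0.666 + 0.149 + 5.157 = 95.607 m² sabins.
Volume V = 11.4 × 7.4 × 3.3 = 278.388 m³.
T = 0.161 V/A = 0.161·278.388/95.607 = 0.47 s.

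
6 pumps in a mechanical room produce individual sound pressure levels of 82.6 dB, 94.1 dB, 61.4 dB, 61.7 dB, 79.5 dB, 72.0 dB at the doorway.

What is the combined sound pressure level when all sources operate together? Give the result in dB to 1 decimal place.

Sum in the linear (power) domain: Σ 10^(Lᵢ/10) = 10^(82.6/10) + 10^(94.1/10) + 10^(61.4/10) + 10^(61.7/10) + 10^(79.5/10) + 10^(72.0/10) = 2.86e+09.
Back to dB: 10·log₁₀ Σ = 94.6 dB.

94.6 dB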